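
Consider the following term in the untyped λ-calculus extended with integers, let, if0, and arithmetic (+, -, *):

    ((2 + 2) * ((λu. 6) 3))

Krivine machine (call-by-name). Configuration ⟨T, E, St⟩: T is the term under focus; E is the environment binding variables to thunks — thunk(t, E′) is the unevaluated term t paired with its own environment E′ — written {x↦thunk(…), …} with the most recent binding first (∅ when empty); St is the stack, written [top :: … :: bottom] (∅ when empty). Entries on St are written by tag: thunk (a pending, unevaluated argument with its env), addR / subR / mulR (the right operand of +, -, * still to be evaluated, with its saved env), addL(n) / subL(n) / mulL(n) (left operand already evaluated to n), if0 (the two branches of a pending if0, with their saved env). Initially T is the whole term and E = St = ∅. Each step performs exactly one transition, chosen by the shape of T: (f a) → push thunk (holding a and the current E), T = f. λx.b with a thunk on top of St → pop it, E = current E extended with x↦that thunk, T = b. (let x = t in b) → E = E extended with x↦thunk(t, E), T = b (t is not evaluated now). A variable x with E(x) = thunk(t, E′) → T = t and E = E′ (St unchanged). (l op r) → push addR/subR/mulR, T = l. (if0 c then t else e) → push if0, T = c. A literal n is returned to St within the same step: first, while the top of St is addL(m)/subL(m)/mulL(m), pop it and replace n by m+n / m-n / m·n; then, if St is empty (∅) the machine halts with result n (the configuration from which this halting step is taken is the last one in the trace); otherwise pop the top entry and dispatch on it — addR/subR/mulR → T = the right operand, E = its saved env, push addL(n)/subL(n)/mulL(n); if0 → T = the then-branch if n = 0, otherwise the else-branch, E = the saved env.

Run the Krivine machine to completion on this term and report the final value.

Answer: 24

Derivation:
step 0: [T=((2 + 2) * ((λu. 6) 3)) | E=∅ | St=∅]
step 1: [T=(2 + 2) | E=∅ | St=[mulR]]
step 2: [T=2 | E=∅ | St=[addR :: mulR]]
step 3: [T=2 | E=∅ | St=[addL(2) :: mulR]]
step 4: [T=((λu. 6) 3) | E=∅ | St=[mulL(4)]]
step 5: [T=(λu. 6) | E=∅ | St=[thunk :: mulL(4)]]
step 6: [T=6 | E={u↦thunk(3, ∅)} | St=[mulL(4)]]
→ final value 24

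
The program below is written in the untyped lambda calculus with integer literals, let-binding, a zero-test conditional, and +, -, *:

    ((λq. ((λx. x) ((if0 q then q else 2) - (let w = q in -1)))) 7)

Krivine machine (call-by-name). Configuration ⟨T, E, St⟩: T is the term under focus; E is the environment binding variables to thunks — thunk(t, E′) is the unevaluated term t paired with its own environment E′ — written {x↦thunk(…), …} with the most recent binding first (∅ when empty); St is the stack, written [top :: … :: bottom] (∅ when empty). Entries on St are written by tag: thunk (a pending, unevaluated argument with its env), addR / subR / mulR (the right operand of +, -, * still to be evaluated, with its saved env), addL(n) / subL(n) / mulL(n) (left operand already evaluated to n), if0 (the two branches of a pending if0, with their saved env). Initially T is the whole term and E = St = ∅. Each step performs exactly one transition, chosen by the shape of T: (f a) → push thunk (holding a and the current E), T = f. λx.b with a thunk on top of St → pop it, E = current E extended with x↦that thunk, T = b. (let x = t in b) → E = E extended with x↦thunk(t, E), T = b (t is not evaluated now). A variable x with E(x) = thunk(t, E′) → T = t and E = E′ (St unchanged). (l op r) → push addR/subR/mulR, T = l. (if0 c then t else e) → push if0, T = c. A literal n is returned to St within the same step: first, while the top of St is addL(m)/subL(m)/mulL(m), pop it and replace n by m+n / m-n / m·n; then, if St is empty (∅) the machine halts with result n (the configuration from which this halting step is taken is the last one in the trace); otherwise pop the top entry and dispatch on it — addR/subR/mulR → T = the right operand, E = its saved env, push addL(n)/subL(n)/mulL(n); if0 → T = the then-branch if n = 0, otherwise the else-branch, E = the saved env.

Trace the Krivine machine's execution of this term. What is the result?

Answer: 3

Derivation:
0. ⟨T=((λq. ((λx. x) ((if0 q then q else 2) - (let w = q in -1)))) 7); E=∅; St=∅⟩
1. ⟨T=(λq. ((λx. x) ((if0 q then q else 2) - (let w = q in -1)))); E=∅; St=[thunk]⟩
2. ⟨T=((λx. x) ((if0 q then q else 2) - (let w = q in -1))); E={q↦thunk(7, ∅)}; St=∅⟩
3. ⟨T=(λx. x); E={q↦thunk(7, ∅)}; St=[thunk]⟩
4. ⟨T=x; E={x↦thunk(((if0 q then q else 2) - (let w = q in -1)), {q↦thunk(7, ∅)}), q↦thunk(7, ∅)}; St=∅⟩
5. ⟨T=((if0 q then q else 2) - (let w = q in -1)); E={q↦thunk(7, ∅)}; St=∅⟩
6. ⟨T=(if0 q then q else 2); E={q↦thunk(7, ∅)}; St=[subR]⟩
7. ⟨T=q; E={q↦thunk(7, ∅)}; St=[if0 :: subR]⟩
8. ⟨T=7; E=∅; St=[if0 :: subR]⟩
9. ⟨T=2; E={q↦thunk(7, ∅)}; St=[subR]⟩
10. ⟨T=(let w = q in -1); E={q↦thunk(7, ∅)}; St=[subL(2)]⟩
11. ⟨T=-1; E={w↦thunk(q, {q↦thunk(7, ∅)}), q↦thunk(7, ∅)}; St=[subL(2)]⟩
→ final value 3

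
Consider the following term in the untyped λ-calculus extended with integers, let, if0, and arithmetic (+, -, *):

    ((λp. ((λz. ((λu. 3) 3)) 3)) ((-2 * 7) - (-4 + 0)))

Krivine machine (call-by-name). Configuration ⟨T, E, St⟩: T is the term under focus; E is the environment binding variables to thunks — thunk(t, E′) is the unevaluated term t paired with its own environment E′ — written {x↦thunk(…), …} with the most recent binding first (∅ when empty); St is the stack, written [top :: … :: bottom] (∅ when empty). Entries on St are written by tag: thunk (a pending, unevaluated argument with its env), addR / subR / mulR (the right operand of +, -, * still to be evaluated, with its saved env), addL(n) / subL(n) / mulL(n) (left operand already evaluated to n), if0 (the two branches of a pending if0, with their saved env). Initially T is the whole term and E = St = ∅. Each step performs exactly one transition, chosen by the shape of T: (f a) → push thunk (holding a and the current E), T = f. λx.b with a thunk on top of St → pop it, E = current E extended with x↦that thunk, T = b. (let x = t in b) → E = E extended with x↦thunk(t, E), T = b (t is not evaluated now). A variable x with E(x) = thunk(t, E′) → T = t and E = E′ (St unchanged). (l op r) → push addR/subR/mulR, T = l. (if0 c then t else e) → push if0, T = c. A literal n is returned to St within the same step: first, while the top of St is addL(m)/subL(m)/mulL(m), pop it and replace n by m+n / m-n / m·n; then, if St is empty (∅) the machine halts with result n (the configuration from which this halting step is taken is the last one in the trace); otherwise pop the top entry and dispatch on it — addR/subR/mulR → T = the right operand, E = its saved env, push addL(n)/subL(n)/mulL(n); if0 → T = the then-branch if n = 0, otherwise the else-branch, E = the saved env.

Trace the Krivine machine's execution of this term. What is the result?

[0] ⟨T=((λp. ((λz. ((λu. 3) 3)) 3)) ((-2 * 7) - (-4 + 0))); E=∅; St=∅⟩
[1] ⟨T=(λp. ((λz. ((λu. 3) 3)) 3)); E=∅; St=[thunk]⟩
[2] ⟨T=((λz. ((λu. 3) 3)) 3); E={p↦thunk(((-2 * 7) - (-4 + 0)), ∅)}; St=∅⟩
[3] ⟨T=(λz. ((λu. 3) 3)); E={p↦thunk(((-2 * 7) - (-4 + 0)), ∅)}; St=[thunk]⟩
[4] ⟨T=((λu. 3) 3); E={z↦thunk(3, {p↦thunk(((-2 * 7) - (-4 + 0)), ∅)}), p↦thunk(((-2 * 7) - (-4 + 0)), ∅)}; St=∅⟩
[5] ⟨T=(λu. 3); E={z↦thunk(3, {p↦thunk(((-2 * 7) - (-4 + 0)), ∅)}), p↦thunk(((-2 * 7) - (-4 + 0)), ∅)}; St=[thunk]⟩
[6] ⟨T=3; E={u↦thunk(3, {z↦thunk(3, {p↦thunk(((-2 * 7) - (-4 + 0)), ∅)}), p↦thunk(((-2 * 7) - (-4 + 0)), ∅)}), z↦thunk(3, {p↦thunk(((-2 * 7) - (-4 + 0)), ∅)}), p↦thunk(((-2 * 7) - (-4 + 0)), ∅)}; St=∅⟩
→ final value 3

Answer: 3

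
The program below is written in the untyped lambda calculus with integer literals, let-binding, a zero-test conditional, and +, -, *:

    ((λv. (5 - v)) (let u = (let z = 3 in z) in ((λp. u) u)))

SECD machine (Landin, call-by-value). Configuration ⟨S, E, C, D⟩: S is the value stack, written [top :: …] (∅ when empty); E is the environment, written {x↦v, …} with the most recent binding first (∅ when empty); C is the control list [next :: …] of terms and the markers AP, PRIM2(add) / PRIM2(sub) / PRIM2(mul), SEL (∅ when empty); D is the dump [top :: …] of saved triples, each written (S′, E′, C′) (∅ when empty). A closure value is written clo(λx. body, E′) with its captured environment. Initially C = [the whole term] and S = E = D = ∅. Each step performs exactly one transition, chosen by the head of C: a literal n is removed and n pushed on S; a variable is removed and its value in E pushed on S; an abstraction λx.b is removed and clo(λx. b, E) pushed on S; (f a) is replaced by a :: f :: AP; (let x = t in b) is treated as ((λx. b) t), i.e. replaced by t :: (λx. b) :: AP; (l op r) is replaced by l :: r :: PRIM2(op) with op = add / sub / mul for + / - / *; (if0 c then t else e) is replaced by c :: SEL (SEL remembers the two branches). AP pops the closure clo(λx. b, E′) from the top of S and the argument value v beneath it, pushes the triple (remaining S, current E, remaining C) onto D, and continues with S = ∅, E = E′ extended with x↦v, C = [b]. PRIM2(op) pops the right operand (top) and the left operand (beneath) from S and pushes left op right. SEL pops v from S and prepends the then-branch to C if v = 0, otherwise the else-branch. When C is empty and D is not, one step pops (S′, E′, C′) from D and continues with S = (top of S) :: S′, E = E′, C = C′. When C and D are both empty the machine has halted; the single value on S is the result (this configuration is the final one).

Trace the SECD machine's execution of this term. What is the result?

0. <S=∅, E=∅, C=[((λv. (5 - v)) (let u = (let z = 3 in z) in ((λp. u) u)))], D=∅>
1. <S=∅, E=∅, C=[(let u = (let z = 3 in z) in ((λp. u) u)) :: (λv. (5 - v)) :: AP], D=∅>
2. <S=∅, E=∅, C=[(let z = 3 in z) :: (λu. ((λp. u) u)) :: AP :: (λv. (5 - v)) :: AP], D=∅>
3. <S=∅, E=∅, C=[3 :: (λz. z) :: AP :: (λu. ((λp. u) u)) :: AP :: (λv. (5 - v)) :: AP], D=∅>
4. <S=[3], E=∅, C=[(λz. z) :: AP :: (λu. ((λp. u) u)) :: AP :: (λv. (5 - v)) :: AP], D=∅>
5. <S=[clo(λz. z, ∅) :: 3], E=∅, C=[AP :: (λu. ((λp. u) u)) :: AP :: (λv. (5 - v)) :: AP], D=∅>
6. <S=∅, E={z↦3}, C=[z], D=[(∅, ∅, [(λu. ((λp. u) u)) :: AP :: (λv. (5 - v)) :: AP])]>
7. <S=[3], E={z↦3}, C=∅, D=[(∅, ∅, [(λu. ((λp. u) u)) :: AP :: (λv. (5 - v)) :: AP])]>
8. <S=[3], E=∅, C=[(λu. ((λp. u) u)) :: AP :: (λv. (5 - v)) :: AP], D=∅>
9. <S=[clo(λu. ((λp. u) u), ∅) :: 3], E=∅, C=[AP :: (λv. (5 - v)) :: AP], D=∅>
10. <S=∅, E={u↦3}, C=[((λp. u) u)], D=[(∅, ∅, [(λv. (5 - v)) :: AP])]>
11. <S=∅, E={u↦3}, C=[u :: (λp. u) :: AP], D=[(∅, ∅, [(λv. (5 - v)) :: AP])]>
12. <S=[3], E={u↦3}, C=[(λp. u) :: AP], D=[(∅, ∅, [(λv. (5 - v)) :: AP])]>
13. <S=[clo(λp. u, {u↦3}) :: 3], E={u↦3}, C=[AP], D=[(∅, ∅, [(λv. (5 - v)) :: AP])]>
14. <S=∅, E={p↦3, u↦3}, C=[u], D=[(∅, {u↦3}, ∅) :: (∅, ∅, [(λv. (5 - v)) :: AP])]>
15. <S=[3], E={p↦3, u↦3}, C=∅, D=[(∅, {u↦3}, ∅) :: (∅, ∅, [(λv. (5 - v)) :: AP])]>
16. <S=[3], E={u↦3}, C=∅, D=[(∅, ∅, [(λv. (5 - v)) :: AP])]>
17. <S=[3], E=∅, C=[(λv. (5 - v)) :: AP], D=∅>
18. <S=[clo(λv. (5 - v), ∅) :: 3], E=∅, C=[AP], D=∅>
19. <S=∅, E={v↦3}, C=[(5 - v)], D=[(∅, ∅, ∅)]>
20. <S=∅, E={v↦3}, C=[5 :: v :: PRIM2(sub)], D=[(∅, ∅, ∅)]>
21. <S=[5], E={v↦3}, C=[v :: PRIM2(sub)], D=[(∅, ∅, ∅)]>
22. <S=[3 :: 5], E={v↦3}, C=[PRIM2(sub)], D=[(∅, ∅, ∅)]>
23. <S=[2], E={v↦3}, C=∅, D=[(∅, ∅, ∅)]>
24. <S=[2], E=∅, C=∅, D=∅>
→ final value 2

Answer: 2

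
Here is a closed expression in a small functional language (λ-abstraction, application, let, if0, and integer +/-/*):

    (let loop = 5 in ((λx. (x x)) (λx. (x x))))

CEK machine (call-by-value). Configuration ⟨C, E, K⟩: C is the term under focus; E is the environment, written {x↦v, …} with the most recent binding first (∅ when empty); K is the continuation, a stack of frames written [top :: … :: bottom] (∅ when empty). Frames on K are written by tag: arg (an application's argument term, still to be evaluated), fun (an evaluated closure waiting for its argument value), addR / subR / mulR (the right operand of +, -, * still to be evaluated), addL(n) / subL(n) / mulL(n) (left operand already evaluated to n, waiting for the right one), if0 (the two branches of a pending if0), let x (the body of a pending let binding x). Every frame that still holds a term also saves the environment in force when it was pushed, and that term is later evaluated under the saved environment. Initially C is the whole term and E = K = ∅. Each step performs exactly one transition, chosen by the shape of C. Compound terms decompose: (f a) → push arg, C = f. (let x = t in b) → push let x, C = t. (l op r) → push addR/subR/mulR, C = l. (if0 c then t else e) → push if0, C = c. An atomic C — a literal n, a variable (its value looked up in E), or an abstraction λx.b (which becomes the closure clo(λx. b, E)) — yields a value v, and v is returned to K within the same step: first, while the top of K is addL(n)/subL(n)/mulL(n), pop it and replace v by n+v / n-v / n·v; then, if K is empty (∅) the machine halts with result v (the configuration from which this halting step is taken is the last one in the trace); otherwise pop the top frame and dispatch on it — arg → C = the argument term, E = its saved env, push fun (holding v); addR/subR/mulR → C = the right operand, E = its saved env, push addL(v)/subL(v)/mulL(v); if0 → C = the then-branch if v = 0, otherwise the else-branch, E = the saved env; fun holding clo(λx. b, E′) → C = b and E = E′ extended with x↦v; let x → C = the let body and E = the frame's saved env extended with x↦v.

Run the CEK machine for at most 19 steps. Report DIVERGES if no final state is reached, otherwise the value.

Answer: DIVERGES (no final state within 19 steps)

Execution trace:
t=0: [C=(let loop = 5 in ((λx. (x x)) (λx. (x x)))) | E=∅ | K=∅]
t=1: [C=5 | E=∅ | K=[let loop]]
t=2: [C=((λx. (x x)) (λx. (x x))) | E={loop↦5} | K=∅]
t=3: [C=(λx. (x x)) | E={loop↦5} | K=[arg]]
t=4: [C=(λx. (x x)) | E={loop↦5} | K=[fun]]
t=5: [C=(x x) | E={x↦clo(λx. (x x), {loop↦5}), loop↦5} | K=∅]
t=6: [C=x | E={x↦clo(λx. (x x), {loop↦5}), loop↦5} | K=[arg]]
t=7: [C=x | E={x↦clo(λx. (x x), {loop↦5}), loop↦5} | K=[fun]]
… configuration repeats with period 3 (steps 5–7 recur indefinitely) …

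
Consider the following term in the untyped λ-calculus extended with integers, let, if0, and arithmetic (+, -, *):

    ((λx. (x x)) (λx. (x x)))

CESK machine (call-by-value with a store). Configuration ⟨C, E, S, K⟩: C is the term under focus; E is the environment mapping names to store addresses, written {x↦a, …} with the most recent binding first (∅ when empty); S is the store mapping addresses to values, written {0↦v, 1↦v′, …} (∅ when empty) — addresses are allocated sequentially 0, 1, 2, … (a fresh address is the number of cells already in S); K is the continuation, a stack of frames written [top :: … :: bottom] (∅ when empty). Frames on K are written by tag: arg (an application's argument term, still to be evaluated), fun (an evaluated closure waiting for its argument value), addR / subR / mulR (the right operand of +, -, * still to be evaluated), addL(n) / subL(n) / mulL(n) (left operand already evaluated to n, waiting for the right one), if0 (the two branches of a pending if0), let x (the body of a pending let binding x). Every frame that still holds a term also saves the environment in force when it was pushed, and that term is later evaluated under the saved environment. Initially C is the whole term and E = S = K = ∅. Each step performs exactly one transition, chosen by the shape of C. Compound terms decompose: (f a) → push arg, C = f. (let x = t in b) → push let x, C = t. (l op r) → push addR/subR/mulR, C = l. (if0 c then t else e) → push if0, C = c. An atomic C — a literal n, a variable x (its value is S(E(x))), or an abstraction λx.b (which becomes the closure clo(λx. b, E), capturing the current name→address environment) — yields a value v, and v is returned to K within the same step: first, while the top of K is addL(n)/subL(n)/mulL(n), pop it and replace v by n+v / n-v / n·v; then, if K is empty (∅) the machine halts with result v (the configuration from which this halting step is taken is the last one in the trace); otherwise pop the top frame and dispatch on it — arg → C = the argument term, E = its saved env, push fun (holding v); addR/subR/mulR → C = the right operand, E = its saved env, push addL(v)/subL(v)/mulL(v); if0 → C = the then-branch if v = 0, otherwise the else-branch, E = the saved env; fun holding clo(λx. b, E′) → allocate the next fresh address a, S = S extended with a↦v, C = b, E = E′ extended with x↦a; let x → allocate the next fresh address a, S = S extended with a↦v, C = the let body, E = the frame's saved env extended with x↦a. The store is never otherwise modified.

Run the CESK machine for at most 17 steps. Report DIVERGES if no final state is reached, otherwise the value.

t=0: ⟨C=((λx. (x x)) (λx. (x x))); E=∅; S=∅; K=∅⟩
t=1: ⟨C=(λx. (x x)); E=∅; S=∅; K=[arg]⟩
t=2: ⟨C=(λx. (x x)); E=∅; S=∅; K=[fun]⟩
t=3: ⟨C=(x x); E={x↦0}; S={0↦clo(λx. (x x), ∅)}; K=∅⟩
t=4: ⟨C=x; E={x↦0}; S={0↦clo(λx. (x x), ∅)}; K=[arg]⟩
t=5: ⟨C=x; E={x↦0}; S={0↦clo(λx. (x x), ∅)}; K=[fun]⟩
t=6: ⟨C=(x x); E={x↦1}; S={0↦clo(λx. (x x), ∅), 1↦clo(λx. (x x), ∅)}; K=∅⟩
t=7: ⟨C=x; E={x↦1}; S={0↦clo(λx. (x x), ∅), 1↦clo(λx. (x x), ∅)}; K=[arg]⟩
t=8: ⟨C=x; E={x↦1}; S={0↦clo(λx. (x x), ∅), 1↦clo(λx. (x x), ∅)}; K=[fun]⟩
t=9: ⟨C=(x x); E={x↦2}; S={0↦clo(λx. (x x), ∅), 1↦clo(λx. (x x), ∅), 2↦clo(λx. (x x), ∅)}; K=∅⟩
t=10: ⟨C=x; E={x↦2}; S={0↦clo(λx. (x x), ∅), 1↦clo(λx. (x x), ∅), 2↦clo(λx. (x x), ∅)}; K=[arg]⟩
t=11: ⟨C=x; E={x↦2}; S={0↦clo(λx. (x x), ∅), 1↦clo(λx. (x x), ∅), 2↦clo(λx. (x x), ∅)}; K=[fun]⟩
t=12: ⟨C=(x x); E={x↦3}; S={0↦clo(λx. (x x), ∅), 1↦clo(λx. (x x), ∅), 2↦clo(λx. (x x), ∅), 3↦clo(λx. (x x), ∅)}; K=∅⟩
t=13: ⟨C=x; E={x↦3}; S={0↦clo(λx. (x x), ∅), 1↦clo(λx. (x x), ∅), 2↦clo(λx. (x x), ∅), 3↦clo(λx. (x x), ∅)}; K=[arg]⟩
t=14: ⟨C=x; E={x↦3}; S={0↦clo(λx. (x x), ∅), 1↦clo(λx. (x x), ∅), 2↦clo(λx. (x x), ∅), 3↦clo(λx. (x x), ∅)}; K=[fun]⟩
t=15: ⟨C=(x x); E={x↦4}; S={0↦clo(λx. (x x), ∅), 1↦clo(λx. (x x), ∅), 2↦clo(λx. (x x), ∅), 3↦clo(λx. (x x), ∅), 4↦clo(λx. (x x), ∅)}; K=∅⟩
t=16: ⟨C=x; E={x↦4}; S={0↦clo(λx. (x x), ∅), 1↦clo(λx. (x x), ∅), 2↦clo(λx. (x x), ∅), 3↦clo(λx. (x x), ∅), 4↦clo(λx. (x x), ∅)}; K=[arg]⟩
t=17: ⟨C=x; E={x↦4}; S={0↦clo(λx. (x x), ∅), 1↦clo(λx. (x x), ∅), 2↦clo(λx. (x x), ∅), 3↦clo(λx. (x x), ∅), 4↦clo(λx. (x x), ∅)}; K=[fun]⟩
→ 17 transitions taken and the configuration is still not final: no result within 17 steps

Answer: DIVERGES (no final state within 17 steps)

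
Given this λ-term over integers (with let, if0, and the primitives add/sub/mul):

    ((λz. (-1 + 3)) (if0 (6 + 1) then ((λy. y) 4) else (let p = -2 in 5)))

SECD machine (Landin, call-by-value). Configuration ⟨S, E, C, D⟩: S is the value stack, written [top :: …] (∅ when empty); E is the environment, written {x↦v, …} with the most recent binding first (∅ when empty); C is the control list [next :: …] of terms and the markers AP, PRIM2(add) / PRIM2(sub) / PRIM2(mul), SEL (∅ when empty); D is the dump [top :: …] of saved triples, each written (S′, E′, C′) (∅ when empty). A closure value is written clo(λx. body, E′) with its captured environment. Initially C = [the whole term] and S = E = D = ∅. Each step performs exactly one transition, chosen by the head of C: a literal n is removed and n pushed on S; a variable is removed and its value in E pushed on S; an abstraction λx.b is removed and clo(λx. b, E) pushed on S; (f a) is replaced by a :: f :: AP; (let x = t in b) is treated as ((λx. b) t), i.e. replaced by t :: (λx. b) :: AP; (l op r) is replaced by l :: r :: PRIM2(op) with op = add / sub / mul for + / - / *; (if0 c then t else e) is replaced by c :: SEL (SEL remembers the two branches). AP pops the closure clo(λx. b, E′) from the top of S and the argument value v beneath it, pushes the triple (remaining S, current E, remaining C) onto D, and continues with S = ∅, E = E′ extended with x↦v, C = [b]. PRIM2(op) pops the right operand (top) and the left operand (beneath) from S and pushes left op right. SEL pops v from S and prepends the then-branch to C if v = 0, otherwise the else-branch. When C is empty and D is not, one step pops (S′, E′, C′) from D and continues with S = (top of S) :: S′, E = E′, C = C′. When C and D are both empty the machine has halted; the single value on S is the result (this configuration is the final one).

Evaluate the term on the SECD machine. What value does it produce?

Answer: 2

Machine steps:
t=0: [S=∅ | E=∅ | C=[((λz. (-1 + 3)) (if0 (6 + 1) then ((λy. y) 4) else (let p = -2 in 5)))] | D=∅]
t=1: [S=∅ | E=∅ | C=[(if0 (6 + 1) then ((λy. y) 4) else (let p = -2 in 5)) :: (λz. (-1 + 3)) :: AP] | D=∅]
t=2: [S=∅ | E=∅ | C=[(6 + 1) :: SEL :: (λz. (-1 + 3)) :: AP] | D=∅]
t=3: [S=∅ | E=∅ | C=[6 :: 1 :: PRIM2(add) :: SEL :: (λz. (-1 + 3)) :: AP] | D=∅]
t=4: [S=[6] | E=∅ | C=[1 :: PRIM2(add) :: SEL :: (λz. (-1 + 3)) :: AP] | D=∅]
t=5: [S=[1 :: 6] | E=∅ | C=[PRIM2(add) :: SEL :: (λz. (-1 + 3)) :: AP] | D=∅]
t=6: [S=[7] | E=∅ | C=[SEL :: (λz. (-1 + 3)) :: AP] | D=∅]
t=7: [S=∅ | E=∅ | C=[(let p = -2 in 5) :: (λz. (-1 + 3)) :: AP] | D=∅]
t=8: [S=∅ | E=∅ | C=[-2 :: (λp. 5) :: AP :: (λz. (-1 + 3)) :: AP] | D=∅]
t=9: [S=[-2] | E=∅ | C=[(λp. 5) :: AP :: (λz. (-1 + 3)) :: AP] | D=∅]
t=10: [S=[clo(λp. 5, ∅) :: -2] | E=∅ | C=[AP :: (λz. (-1 + 3)) :: AP] | D=∅]
t=11: [S=∅ | E={p↦-2} | C=[5] | D=[(∅, ∅, [(λz. (-1 + 3)) :: AP])]]
t=12: [S=[5] | E={p↦-2} | C=∅ | D=[(∅, ∅, [(λz. (-1 + 3)) :: AP])]]
t=13: [S=[5] | E=∅ | C=[(λz. (-1 + 3)) :: AP] | D=∅]
t=14: [S=[clo(λz. (-1 + 3), ∅) :: 5] | E=∅ | C=[AP] | D=∅]
t=15: [S=∅ | E={z↦5} | C=[(-1 + 3)] | D=[(∅, ∅, ∅)]]
t=16: [S=∅ | E={z↦5} | C=[-1 :: 3 :: PRIM2(add)] | D=[(∅, ∅, ∅)]]
t=17: [S=[-1] | E={z↦5} | C=[3 :: PRIM2(add)] | D=[(∅, ∅, ∅)]]
t=18: [S=[3 :: -1] | E={z↦5} | C=[PRIM2(add)] | D=[(∅, ∅, ∅)]]
t=19: [S=[2] | E={z↦5} | C=∅ | D=[(∅, ∅, ∅)]]
t=20: [S=[2] | E=∅ | C=∅ | D=∅]
→ final value 2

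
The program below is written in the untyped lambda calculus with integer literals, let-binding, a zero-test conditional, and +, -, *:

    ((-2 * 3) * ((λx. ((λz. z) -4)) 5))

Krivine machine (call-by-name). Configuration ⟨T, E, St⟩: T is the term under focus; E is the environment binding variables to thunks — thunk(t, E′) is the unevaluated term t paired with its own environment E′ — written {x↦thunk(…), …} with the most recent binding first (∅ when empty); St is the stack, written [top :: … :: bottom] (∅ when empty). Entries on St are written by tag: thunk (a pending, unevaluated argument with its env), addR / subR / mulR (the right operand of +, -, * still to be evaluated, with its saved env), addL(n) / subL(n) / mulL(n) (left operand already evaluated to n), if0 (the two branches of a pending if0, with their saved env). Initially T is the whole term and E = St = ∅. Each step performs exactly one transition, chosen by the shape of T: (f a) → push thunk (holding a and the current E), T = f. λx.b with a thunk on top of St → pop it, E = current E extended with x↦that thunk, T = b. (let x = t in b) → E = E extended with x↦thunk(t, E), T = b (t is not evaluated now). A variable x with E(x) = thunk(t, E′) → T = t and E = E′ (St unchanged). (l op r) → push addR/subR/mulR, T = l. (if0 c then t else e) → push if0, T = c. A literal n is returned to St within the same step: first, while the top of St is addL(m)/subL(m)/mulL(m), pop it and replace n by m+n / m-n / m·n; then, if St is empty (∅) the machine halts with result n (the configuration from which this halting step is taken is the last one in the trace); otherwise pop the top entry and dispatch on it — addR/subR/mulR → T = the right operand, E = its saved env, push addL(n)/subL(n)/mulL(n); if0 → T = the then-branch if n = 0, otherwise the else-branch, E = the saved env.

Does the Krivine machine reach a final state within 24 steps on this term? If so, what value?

Answer: 24

Derivation:
0. <T=((-2 * 3) * ((λx. ((λz. z) -4)) 5)), E=∅, St=∅>
1. <T=(-2 * 3), E=∅, St=[mulR]>
2. <T=-2, E=∅, St=[mulR :: mulR]>
3. <T=3, E=∅, St=[mulL(-2) :: mulR]>
4. <T=((λx. ((λz. z) -4)) 5), E=∅, St=[mulL(-6)]>
5. <T=(λx. ((λz. z) -4)), E=∅, St=[thunk :: mulL(-6)]>
6. <T=((λz. z) -4), E={x↦thunk(5, ∅)}, St=[mulL(-6)]>
7. <T=(λz. z), E={x↦thunk(5, ∅)}, St=[thunk :: mulL(-6)]>
8. <T=z, E={z↦thunk(-4, {x↦thunk(5, ∅)}), x↦thunk(5, ∅)}, St=[mulL(-6)]>
9. <T=-4, E={x↦thunk(5, ∅)}, St=[mulL(-6)]>
→ final value 24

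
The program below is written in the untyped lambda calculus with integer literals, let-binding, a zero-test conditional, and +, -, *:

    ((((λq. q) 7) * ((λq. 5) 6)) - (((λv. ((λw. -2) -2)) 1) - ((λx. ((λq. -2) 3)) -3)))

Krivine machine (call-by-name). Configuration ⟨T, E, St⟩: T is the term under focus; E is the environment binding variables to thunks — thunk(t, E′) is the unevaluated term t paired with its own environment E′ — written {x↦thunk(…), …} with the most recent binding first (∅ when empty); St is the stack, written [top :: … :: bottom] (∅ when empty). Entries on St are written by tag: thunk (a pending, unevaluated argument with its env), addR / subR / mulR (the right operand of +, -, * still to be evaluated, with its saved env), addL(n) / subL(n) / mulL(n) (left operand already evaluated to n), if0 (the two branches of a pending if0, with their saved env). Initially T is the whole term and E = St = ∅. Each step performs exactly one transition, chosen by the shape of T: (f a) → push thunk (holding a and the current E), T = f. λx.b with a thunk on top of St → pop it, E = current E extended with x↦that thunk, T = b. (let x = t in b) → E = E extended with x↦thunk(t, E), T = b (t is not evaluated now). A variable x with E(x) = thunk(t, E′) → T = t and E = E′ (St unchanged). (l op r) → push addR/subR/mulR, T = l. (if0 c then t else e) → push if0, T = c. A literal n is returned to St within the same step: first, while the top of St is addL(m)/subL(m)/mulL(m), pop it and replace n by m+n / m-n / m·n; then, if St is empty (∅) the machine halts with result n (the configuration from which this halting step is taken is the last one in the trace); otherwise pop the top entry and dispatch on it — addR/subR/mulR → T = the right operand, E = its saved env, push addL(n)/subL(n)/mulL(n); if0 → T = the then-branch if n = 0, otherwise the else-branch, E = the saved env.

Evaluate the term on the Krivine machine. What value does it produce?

Answer: 35

Machine steps:
t=0: ⟨T=((((λq. q) 7) * ((λq. 5) 6)) - (((λv. ((λw. -2) -2)) 1) - ((λx. ((λq. -2) 3)) -3))); E=∅; St=∅⟩
t=1: ⟨T=(((λq. q) 7) * ((λq. 5) 6)); E=∅; St=[subR]⟩
t=2: ⟨T=((λq. q) 7); E=∅; St=[mulR :: subR]⟩
t=3: ⟨T=(λq. q); E=∅; St=[thunk :: mulR :: subR]⟩
t=4: ⟨T=q; E={q↦thunk(7, ∅)}; St=[mulR :: subR]⟩
t=5: ⟨T=7; E=∅; St=[mulR :: subR]⟩
t=6: ⟨T=((λq. 5) 6); E=∅; St=[mulL(7) :: subR]⟩
t=7: ⟨T=(λq. 5); E=∅; St=[thunk :: mulL(7) :: subR]⟩
t=8: ⟨T=5; E={q↦thunk(6, ∅)}; St=[mulL(7) :: subR]⟩
t=9: ⟨T=(((λv. ((λw. -2) -2)) 1) - ((λx. ((λq. -2) 3)) -3)); E=∅; St=[subL(35)]⟩
t=10: ⟨T=((λv. ((λw. -2) -2)) 1); E=∅; St=[subR :: subL(35)]⟩
t=11: ⟨T=(λv. ((λw. -2) -2)); E=∅; St=[thunk :: subR :: subL(35)]⟩
t=12: ⟨T=((λw. -2) -2); E={v↦thunk(1, ∅)}; St=[subR :: subL(35)]⟩
t=13: ⟨T=(λw. -2); E={v↦thunk(1, ∅)}; St=[thunk :: subR :: subL(35)]⟩
t=14: ⟨T=-2; E={w↦thunk(-2, {v↦thunk(1, ∅)}), v↦thunk(1, ∅)}; St=[subR :: subL(35)]⟩
t=15: ⟨T=((λx. ((λq. -2) 3)) -3); E=∅; St=[subL(-2) :: subL(35)]⟩
t=16: ⟨T=(λx. ((λq. -2) 3)); E=∅; St=[thunk :: subL(-2) :: subL(35)]⟩
t=17: ⟨T=((λq. -2) 3); E={x↦thunk(-3, ∅)}; St=[subL(-2) :: subL(35)]⟩
t=18: ⟨T=(λq. -2); E={x↦thunk(-3, ∅)}; St=[thunk :: subL(-2) :: subL(35)]⟩
t=19: ⟨T=-2; E={q↦thunk(3, {x↦thunk(-3, ∅)}), x↦thunk(-3, ∅)}; St=[subL(-2) :: subL(35)]⟩
→ final value 35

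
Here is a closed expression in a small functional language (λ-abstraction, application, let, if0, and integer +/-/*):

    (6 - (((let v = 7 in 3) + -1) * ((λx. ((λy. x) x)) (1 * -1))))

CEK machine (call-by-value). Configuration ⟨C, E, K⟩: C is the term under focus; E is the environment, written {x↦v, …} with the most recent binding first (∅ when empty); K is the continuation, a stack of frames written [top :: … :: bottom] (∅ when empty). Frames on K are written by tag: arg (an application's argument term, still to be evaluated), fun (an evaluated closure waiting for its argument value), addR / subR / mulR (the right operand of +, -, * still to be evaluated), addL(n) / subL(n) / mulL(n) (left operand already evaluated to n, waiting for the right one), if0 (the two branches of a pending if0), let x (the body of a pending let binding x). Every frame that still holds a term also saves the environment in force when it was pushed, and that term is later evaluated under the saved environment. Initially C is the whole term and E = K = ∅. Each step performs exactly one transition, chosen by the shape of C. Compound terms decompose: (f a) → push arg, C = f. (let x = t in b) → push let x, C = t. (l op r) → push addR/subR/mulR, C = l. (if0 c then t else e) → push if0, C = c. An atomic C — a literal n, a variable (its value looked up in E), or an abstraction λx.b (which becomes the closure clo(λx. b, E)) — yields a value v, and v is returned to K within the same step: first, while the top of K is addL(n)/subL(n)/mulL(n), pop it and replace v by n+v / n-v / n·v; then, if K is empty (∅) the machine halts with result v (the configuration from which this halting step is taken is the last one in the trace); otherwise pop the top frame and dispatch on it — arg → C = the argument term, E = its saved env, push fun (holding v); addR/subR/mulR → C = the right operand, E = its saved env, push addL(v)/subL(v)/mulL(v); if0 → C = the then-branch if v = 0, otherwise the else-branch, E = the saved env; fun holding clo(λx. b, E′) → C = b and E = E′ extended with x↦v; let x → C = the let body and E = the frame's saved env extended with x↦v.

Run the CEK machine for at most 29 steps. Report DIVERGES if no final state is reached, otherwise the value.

Answer: 8

Derivation:
t=0: [C=(6 - (((let v = 7 in 3) + -1) * ((λx. ((λy. x) x)) (1 * -1)))) | E=∅ | K=∅]
t=1: [C=6 | E=∅ | K=[subR]]
t=2: [C=(((let v = 7 in 3) + -1) * ((λx. ((λy. x) x)) (1 * -1))) | E=∅ | K=[subL(6)]]
t=3: [C=((let v = 7 in 3) + -1) | E=∅ | K=[mulR :: subL(6)]]
t=4: [C=(let v = 7 in 3) | E=∅ | K=[addR :: mulR :: subL(6)]]
t=5: [C=7 | E=∅ | K=[let v :: addR :: mulR :: subL(6)]]
t=6: [C=3 | E={v↦7} | K=[addR :: mulR :: subL(6)]]
t=7: [C=-1 | E=∅ | K=[addL(3) :: mulR :: subL(6)]]
t=8: [C=((λx. ((λy. x) x)) (1 * -1)) | E=∅ | K=[mulL(2) :: subL(6)]]
t=9: [C=(λx. ((λy. x) x)) | E=∅ | K=[arg :: mulL(2) :: subL(6)]]
t=10: [C=(1 * -1) | E=∅ | K=[fun :: mulL(2) :: subL(6)]]
t=11: [C=1 | E=∅ | K=[mulR :: fun :: mulL(2) :: subL(6)]]
t=12: [C=-1 | E=∅ | K=[mulL(1) :: fun :: mulL(2) :: subL(6)]]
t=13: [C=((λy. x) x) | E={x↦-1} | K=[mulL(2) :: subL(6)]]
t=14: [C=(λy. x) | E={x↦-1} | K=[arg :: mulL(2) :: subL(6)]]
t=15: [C=x | E={x↦-1} | K=[fun :: mulL(2) :: subL(6)]]
t=16: [C=x | E={y↦-1, x↦-1} | K=[mulL(2) :: subL(6)]]
→ final value 8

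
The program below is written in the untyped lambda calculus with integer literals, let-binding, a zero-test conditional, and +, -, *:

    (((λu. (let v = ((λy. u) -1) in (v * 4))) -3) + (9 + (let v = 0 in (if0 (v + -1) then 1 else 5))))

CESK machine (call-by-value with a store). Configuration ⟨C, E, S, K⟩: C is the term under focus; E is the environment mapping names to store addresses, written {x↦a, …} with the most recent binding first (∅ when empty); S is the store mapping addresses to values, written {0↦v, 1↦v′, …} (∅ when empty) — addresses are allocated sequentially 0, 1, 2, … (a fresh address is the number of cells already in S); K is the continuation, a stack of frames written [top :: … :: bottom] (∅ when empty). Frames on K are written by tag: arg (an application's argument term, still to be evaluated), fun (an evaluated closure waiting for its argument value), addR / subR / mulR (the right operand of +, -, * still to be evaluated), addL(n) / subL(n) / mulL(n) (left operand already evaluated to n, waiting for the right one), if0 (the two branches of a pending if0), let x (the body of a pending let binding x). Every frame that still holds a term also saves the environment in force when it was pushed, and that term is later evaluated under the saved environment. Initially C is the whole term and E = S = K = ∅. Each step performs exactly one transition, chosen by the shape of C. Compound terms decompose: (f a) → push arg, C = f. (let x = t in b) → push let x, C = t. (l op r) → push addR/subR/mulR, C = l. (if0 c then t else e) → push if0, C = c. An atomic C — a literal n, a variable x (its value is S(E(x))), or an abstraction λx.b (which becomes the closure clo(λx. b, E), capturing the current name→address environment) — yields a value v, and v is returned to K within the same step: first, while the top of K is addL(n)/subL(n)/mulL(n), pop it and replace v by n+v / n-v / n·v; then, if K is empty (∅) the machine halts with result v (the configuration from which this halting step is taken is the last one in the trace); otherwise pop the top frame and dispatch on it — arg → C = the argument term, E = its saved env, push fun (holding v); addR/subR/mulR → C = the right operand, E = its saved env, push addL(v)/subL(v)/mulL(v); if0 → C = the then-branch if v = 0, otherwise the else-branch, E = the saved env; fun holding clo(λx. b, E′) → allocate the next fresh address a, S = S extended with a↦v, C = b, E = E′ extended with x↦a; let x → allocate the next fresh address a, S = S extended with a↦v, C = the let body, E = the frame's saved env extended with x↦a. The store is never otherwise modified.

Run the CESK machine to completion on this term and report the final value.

[0] [C=(((λu. (let v = ((λy. u) -1) in (v * 4))) -3) + (9 + (let v = 0 in (if0 (v + -1) then 1 else 5)))) | E=∅ | S=∅ | K=∅]
[1] [C=((λu. (let v = ((λy. u) -1) in (v * 4))) -3) | E=∅ | S=∅ | K=[addR]]
[2] [C=(λu. (let v = ((λy. u) -1) in (v * 4))) | E=∅ | S=∅ | K=[arg :: addR]]
[3] [C=-3 | E=∅ | S=∅ | K=[fun :: addR]]
[4] [C=(let v = ((λy. u) -1) in (v * 4)) | E={u↦0} | S={0↦-3} | K=[addR]]
[5] [C=((λy. u) -1) | E={u↦0} | S={0↦-3} | K=[let v :: addR]]
[6] [C=(λy. u) | E={u↦0} | S={0↦-3} | K=[arg :: let v :: addR]]
[7] [C=-1 | E={u↦0} | S={0↦-3} | K=[fun :: let v :: addR]]
[8] [C=u | E={y↦1, u↦0} | S={0↦-3, 1↦-1} | K=[let v :: addR]]
[9] [C=(v * 4) | E={v↦2, u↦0} | S={0↦-3, 1↦-1, 2↦-3} | K=[addR]]
[10] [C=v | E={v↦2, u↦0} | S={0↦-3, 1↦-1, 2↦-3} | K=[mulR :: addR]]
[11] [C=4 | E={v↦2, u↦0} | S={0↦-3, 1↦-1, 2↦-3} | K=[mulL(-3) :: addR]]
[12] [C=(9 + (let v = 0 in (if0 (v + -1) then 1 else 5))) | E=∅ | S={0↦-3, 1↦-1, 2↦-3} | K=[addL(-12)]]
[13] [C=9 | E=∅ | S={0↦-3, 1↦-1, 2↦-3} | K=[addR :: addL(-12)]]
[14] [C=(let v = 0 in (if0 (v + -1) then 1 else 5)) | E=∅ | S={0↦-3, 1↦-1, 2↦-3} | K=[addL(9) :: addL(-12)]]
[15] [C=0 | E=∅ | S={0↦-3, 1↦-1, 2↦-3} | K=[let v :: addL(9) :: addL(-12)]]
[16] [C=(if0 (v + -1) then 1 else 5) | E={v↦3} | S={0↦-3, 1↦-1, 2↦-3, 3↦0} | K=[addL(9) :: addL(-12)]]
[17] [C=(v + -1) | E={v↦3} | S={0↦-3, 1↦-1, 2↦-3, 3↦0} | K=[if0 :: addL(9) :: addL(-12)]]
[18] [C=v | E={v↦3} | S={0↦-3, 1↦-1, 2↦-3, 3↦0} | K=[addR :: if0 :: addL(9) :: addL(-12)]]
[19] [C=-1 | E={v↦3} | S={0↦-3, 1↦-1, 2↦-3, 3↦0} | K=[addL(0) :: if0 :: addL(9) :: addL(-12)]]
[20] [C=5 | E={v↦3} | S={0↦-3, 1↦-1, 2↦-3, 3↦0} | K=[addL(9) :: addL(-12)]]
→ final value 2

Answer: 2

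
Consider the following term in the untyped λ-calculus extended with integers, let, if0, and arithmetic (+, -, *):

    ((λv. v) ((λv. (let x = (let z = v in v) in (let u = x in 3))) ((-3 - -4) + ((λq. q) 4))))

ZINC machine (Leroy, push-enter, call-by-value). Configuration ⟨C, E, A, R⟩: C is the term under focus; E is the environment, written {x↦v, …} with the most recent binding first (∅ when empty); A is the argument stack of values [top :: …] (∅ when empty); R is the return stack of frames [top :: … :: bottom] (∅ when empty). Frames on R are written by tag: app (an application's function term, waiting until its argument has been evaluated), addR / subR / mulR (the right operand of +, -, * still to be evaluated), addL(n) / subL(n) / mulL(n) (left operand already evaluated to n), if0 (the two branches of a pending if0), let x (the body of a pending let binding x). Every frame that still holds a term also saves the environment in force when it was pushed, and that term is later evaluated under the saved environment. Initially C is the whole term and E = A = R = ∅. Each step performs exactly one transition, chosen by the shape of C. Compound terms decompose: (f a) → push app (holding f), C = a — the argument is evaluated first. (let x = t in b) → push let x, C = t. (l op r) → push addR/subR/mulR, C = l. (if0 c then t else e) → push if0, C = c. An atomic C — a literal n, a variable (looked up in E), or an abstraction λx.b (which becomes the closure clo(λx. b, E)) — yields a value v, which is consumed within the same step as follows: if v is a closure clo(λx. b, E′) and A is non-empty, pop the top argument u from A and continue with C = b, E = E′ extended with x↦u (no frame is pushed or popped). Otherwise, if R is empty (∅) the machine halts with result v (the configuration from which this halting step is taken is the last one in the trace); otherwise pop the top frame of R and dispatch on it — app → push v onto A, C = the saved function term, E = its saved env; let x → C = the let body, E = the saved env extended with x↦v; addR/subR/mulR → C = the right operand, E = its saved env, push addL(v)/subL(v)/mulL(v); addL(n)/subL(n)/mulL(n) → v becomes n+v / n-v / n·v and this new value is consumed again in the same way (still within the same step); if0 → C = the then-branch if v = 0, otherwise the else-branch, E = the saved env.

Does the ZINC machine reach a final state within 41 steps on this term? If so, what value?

Answer: 3

Derivation:
step 0: [C=((λv. v) ((λv. (let x = (let z = v in v) in (let u = x in 3))) ((-3 - -4) + ((λq. q) 4)))) | E=∅ | A=∅ | R=∅]
step 1: [C=((λv. (let x = (let z = v in v) in (let u = x in 3))) ((-3 - -4) + ((λq. q) 4))) | E=∅ | A=∅ | R=[app]]
step 2: [C=((-3 - -4) + ((λq. q) 4)) | E=∅ | A=∅ | R=[app :: app]]
step 3: [C=(-3 - -4) | E=∅ | A=∅ | R=[addR :: app :: app]]
step 4: [C=-3 | E=∅ | A=∅ | R=[subR :: addR :: app :: app]]
step 5: [C=-4 | E=∅ | A=∅ | R=[subL(-3) :: addR :: app :: app]]
step 6: [C=((λq. q) 4) | E=∅ | A=∅ | R=[addL(1) :: app :: app]]
step 7: [C=4 | E=∅ | A=∅ | R=[app :: addL(1) :: app :: app]]
step 8: [C=(λq. q) | E=∅ | A=[4] | R=[addL(1) :: app :: app]]
step 9: [C=q | E={q↦4} | A=∅ | R=[addL(1) :: app :: app]]
step 10: [C=(λv. (let x = (let z = v in v) in (let u = x in 3))) | E=∅ | A=[5] | R=[app]]
step 11: [C=(let x = (let z = v in v) in (let u = x in 3)) | E={v↦5} | A=∅ | R=[app]]
step 12: [C=(let z = v in v) | E={v↦5} | A=∅ | R=[let x :: app]]
step 13: [C=v | E={v↦5} | A=∅ | R=[let z :: let x :: app]]
step 14: [C=v | E={z↦5, v↦5} | A=∅ | R=[let x :: app]]
step 15: [C=(let u = x in 3) | E={x↦5, v↦5} | A=∅ | R=[app]]
step 16: [C=x | E={x↦5, v↦5} | A=∅ | R=[let u :: app]]
step 17: [C=3 | E={u↦5, x↦5, v↦5} | A=∅ | R=[app]]
step 18: [C=(λv. v) | E=∅ | A=[3] | R=∅]
step 19: [C=v | E={v↦3} | A=∅ | R=∅]
→ final value 3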